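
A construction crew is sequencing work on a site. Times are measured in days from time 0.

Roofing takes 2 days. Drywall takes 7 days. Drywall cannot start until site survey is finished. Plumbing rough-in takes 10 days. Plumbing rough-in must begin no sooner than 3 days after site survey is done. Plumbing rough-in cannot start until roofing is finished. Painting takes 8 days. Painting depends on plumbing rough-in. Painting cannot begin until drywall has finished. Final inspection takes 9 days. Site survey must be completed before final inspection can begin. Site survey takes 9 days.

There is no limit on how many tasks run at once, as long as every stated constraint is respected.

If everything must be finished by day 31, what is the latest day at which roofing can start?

11

Painting must finish by day 31; it takes 8 days, so it must start by 31 − 8 = day 23.
Since painting (must start by day 23) depends on it, plumbing rough-in must finish by day 23. Backing off its 10-day duration gives a latest start of day 13.
Roofing feeds into plumbing rough-in (must start by day 13); so roofing must finish by day 13 and therefore start by day 11.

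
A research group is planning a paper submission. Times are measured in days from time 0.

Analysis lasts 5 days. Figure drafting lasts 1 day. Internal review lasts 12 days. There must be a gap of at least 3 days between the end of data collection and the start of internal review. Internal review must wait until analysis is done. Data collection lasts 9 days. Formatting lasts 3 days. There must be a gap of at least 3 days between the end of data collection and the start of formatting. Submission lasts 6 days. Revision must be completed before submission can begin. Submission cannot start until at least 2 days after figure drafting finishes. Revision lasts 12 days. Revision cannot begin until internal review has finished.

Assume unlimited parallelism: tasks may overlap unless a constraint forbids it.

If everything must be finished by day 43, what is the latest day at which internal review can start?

13

To finish by day 43, submission (duration 6) must start no later than day 37.
Revision feeds into submission (must start by day 37); so revision must finish by day 37 and therefore start by day 25.
Internal review has to be done before revision (must start by day 25). That means finishing by day 25, i.e. starting by 25 − 12 = day 13.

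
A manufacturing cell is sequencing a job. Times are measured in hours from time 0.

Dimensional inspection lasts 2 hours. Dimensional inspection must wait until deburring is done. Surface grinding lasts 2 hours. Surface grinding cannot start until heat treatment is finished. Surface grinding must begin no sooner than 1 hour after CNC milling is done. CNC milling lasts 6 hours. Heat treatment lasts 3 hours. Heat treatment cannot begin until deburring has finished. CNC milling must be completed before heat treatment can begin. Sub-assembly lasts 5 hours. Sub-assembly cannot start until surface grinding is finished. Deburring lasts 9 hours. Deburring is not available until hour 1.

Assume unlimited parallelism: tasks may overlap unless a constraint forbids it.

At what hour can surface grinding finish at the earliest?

15

CNC milling can start immediately at hour 0; it finishes at hour 6.
Deburring waits on its own release at hour 1, so it starts at hour 1 and finishes at 1 + 9 = hour 10.
Heat treatment has to wait for deburring (finishes hour 10); CNC milling (finishes hour 6). The latest of these is hour 10, so heat treatment runs hour 10 to 10 + 3 = hour 13.
Surface grinding has to wait for heat treatment (finishes hour 13); CNC milling (finishes hour 6, plus 1-hour gap → hour 7). The latest of these is hour 13, so surface grinding runs hour 13 to 13 + 2 = hour 15.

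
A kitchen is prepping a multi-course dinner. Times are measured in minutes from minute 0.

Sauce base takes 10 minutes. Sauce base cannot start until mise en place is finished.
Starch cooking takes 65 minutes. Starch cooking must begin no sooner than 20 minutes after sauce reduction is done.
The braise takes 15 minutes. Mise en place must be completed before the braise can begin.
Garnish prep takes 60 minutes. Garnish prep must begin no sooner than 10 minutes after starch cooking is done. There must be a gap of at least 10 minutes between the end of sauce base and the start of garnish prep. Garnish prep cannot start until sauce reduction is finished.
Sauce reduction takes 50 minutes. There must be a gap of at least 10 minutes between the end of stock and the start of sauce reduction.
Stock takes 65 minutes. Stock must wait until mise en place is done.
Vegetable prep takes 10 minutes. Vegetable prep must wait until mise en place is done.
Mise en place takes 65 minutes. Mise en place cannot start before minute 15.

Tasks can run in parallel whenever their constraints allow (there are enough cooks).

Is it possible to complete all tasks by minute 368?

Mise en place waits on its own release at minute 15, so it starts at minute 15 and finishes at 15 + 65 = minute 80.
Vegetable prep waits on mise en place (finishes minute 80), so it starts at minute 80 and finishes at 80 + 10 = minute 90.
After mise en place (finishes minute 80), the braise can start at minute 80 and finishes at minute 95.
Sauce base waits on mise en place (finishes minute 80), so it starts at minute 80 and finishes at 80 + 10 = minute 90.
After mise en place (finishes minute 80), stock can start at minute 80 and finishes at minute 145.
Sauce reduction cannot begin until stock (finishes minute 145, plus 10-minute gap → minute 155). It runs from minute 155 to 155 + 50 = minute 205.
After sauce reduction (finishes minute 205, plus 20-minute gap → minute 225), starch cooking can start at minute 225 and finishes at minute 290.
Garnish prep needs all of starch cooking (finishes minute 290, plus 10-minute gap → minute 300); sauce base (finishes minute 90, plus 10-minute gap → minute 100); sauce reduction (finishes minute 205). That puts its earliest start at minute 300; it finishes at 300 + 60 = minute 360.
Every task is finished by minute 360, which is no later than the deadline of 368, so the schedule is feasible.

Yes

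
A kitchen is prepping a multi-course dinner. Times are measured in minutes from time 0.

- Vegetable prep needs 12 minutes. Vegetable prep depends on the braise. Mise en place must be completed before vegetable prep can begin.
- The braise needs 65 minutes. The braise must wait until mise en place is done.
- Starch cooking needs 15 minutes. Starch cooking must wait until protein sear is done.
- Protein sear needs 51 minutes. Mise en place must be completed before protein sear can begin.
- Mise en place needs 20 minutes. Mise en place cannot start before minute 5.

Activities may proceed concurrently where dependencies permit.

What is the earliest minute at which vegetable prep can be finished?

102

Mise en place waits on its own release at minute 5, so it starts at minute 5 and finishes at 5 + 20 = minute 25.
After mise en place (finishes minute 25), the braise can start at minute 25 and finishes at minute 90.
Vegetable prep has to wait for the braise (finishes minute 90); mise en place (finishes minute 25). The latest of these is minute 90, so vegetable prep runs minute 90 to 90 + 12 = minute 102.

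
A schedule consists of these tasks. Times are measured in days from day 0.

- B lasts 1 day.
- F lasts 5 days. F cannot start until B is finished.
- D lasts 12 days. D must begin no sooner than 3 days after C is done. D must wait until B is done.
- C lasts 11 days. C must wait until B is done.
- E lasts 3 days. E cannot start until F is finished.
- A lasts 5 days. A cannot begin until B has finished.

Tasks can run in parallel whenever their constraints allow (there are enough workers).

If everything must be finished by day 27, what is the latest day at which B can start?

A must finish by day 27; it takes 5 days, so it must start by 27 − 5 = day 22.
D has no dependents, so it just needs to finish by day 27. Starting by 27 − 12 = day 15 achieves that.
C must finish before D (must start by day 15, minus 3-day gap → day 12). With an 11-day duration, C must start by 12 − 11 = day 1.
E has no dependents, so it just needs to finish by day 27. Starting by 27 − 3 = day 24 achieves that.
F must finish before E (must start by day 24). With a 5-day duration, F must start by 24 − 5 = day 19.
B must finish in time for A (must start by day 22); C (must start by day 1); D (must start by day 15); F (must start by day 19). The tightest is day 1, so B must start by 1 − 1 = day 0.

0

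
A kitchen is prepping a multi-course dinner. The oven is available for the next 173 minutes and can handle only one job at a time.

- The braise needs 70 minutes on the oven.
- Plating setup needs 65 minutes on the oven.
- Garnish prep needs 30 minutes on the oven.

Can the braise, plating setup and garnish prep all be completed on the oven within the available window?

Yes

Running back to back, the jobs need 70 + 65 + 30 = 165 minutes on the oven.
Since 165 ≤ 173, they fit within the window.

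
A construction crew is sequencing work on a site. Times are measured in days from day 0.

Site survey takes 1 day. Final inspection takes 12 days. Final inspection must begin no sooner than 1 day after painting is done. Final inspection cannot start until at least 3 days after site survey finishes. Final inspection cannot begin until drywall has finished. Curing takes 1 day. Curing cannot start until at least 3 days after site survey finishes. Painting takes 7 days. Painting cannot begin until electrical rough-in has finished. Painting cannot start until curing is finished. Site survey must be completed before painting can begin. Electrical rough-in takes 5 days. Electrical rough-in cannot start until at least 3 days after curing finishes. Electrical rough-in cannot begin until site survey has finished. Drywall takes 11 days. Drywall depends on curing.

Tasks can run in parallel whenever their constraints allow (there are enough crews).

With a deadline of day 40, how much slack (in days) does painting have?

7

Site survey can start immediately at day 0; it finishes at day 1.
Curing cannot begin until site survey (finishes day 1, plus 3-day gap → day 4). It runs from day 4 to 4 + 1 = day 5.
Electrical rough-in has to wait for curing (finishes day 5, plus 3-day gap → day 8); site survey (finishes day 1). The latest of these is day 8, so electrical rough-in runs day 8 to 8 + 5 = day 13.
Painting needs all of electrical rough-in (finishes day 13); curing (finishes day 5); site survey (finishes day 1). That puts its earliest start at day 13; it finishes at 13 + 7 = day 20.

Working backward from the deadline:
Final inspection has no dependents, so it just needs to finish by day 40. Starting by 40 − 12 = day 28 achieves that.
Painting must finish before final inspection (must start by day 28, minus 1-day gap → day 27). With a 7-day duration, painting must start by 27 − 7 = day 20.
So painting can start as early as day 13 and as late as day 20, giving 20 − 13 = 7 days of slack.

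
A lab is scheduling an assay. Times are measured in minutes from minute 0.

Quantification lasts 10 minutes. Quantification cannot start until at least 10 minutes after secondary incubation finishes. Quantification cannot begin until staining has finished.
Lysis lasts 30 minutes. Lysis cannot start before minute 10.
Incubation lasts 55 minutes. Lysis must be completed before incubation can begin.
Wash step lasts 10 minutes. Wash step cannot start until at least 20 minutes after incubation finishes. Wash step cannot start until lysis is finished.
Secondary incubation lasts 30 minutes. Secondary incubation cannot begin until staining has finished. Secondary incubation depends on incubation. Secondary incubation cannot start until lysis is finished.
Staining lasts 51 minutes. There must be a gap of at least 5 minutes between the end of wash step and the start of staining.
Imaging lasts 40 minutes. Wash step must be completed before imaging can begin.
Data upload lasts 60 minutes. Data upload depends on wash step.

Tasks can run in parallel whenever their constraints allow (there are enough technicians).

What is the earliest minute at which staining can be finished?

Lysis cannot begin until its own release at minute 10. It runs from minute 10 to 10 + 30 = minute 40.
After lysis (finishes minute 40), incubation can start at minute 40 and finishes at minute 95.
Wash step cannot start until incubation (finishes minute 95, plus 20-minute gap → minute 115); lysis (finishes minute 40). The controlling bound is minute 115, so wash step finishes at 115 + 10 = minute 125.
Staining waits on wash step (finishes minute 125, plus 5-minute gap → minute 130), so it starts at minute 130 and finishes at 130 + 51 = minute 181.

181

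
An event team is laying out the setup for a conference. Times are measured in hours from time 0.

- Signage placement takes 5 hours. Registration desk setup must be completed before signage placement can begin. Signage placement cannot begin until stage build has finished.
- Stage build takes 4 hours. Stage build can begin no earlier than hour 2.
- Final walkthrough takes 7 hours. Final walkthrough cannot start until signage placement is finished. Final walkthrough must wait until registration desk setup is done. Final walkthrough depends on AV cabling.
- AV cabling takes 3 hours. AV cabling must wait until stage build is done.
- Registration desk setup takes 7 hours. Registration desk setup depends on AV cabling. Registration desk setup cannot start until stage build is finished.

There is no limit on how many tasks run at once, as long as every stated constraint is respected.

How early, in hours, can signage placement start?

16

After its own release at hour 2, stage build can start at hour 2 and finishes at hour 6.
AV cabling waits on stage build (finishes hour 6), so it starts at hour 6 and finishes at 6 + 3 = hour 9.
Registration desk setup needs all of AV cabling (finishes hour 9); stage build (finishes hour 6). That puts its earliest start at hour 9; it finishes at 9 + 7 = hour 16.
Signage placement waits on registration desk setup (finishes hour 16); stage build (finishes hour 6). The latest of these is hour 16, which is the earliest signage placement can start.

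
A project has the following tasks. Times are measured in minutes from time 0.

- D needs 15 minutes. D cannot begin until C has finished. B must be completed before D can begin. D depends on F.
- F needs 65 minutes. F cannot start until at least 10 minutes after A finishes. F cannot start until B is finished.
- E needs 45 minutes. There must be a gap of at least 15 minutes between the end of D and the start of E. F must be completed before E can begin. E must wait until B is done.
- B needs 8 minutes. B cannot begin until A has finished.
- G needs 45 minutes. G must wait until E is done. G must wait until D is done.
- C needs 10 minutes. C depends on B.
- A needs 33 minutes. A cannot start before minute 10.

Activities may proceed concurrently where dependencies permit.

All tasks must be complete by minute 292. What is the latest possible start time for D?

172

To finish by minute 292, G (duration 45) must start no later than minute 247.
E must finish before G (must start by minute 247). With a 45-minute duration, E must start by 247 − 45 = minute 202.
D has several dependents: E (must start by minute 202, minus 15-minute gap → minute 187); G (must start by minute 247). The earliest of those limits is minute 187, so D must start by 187 − 15 = minute 172.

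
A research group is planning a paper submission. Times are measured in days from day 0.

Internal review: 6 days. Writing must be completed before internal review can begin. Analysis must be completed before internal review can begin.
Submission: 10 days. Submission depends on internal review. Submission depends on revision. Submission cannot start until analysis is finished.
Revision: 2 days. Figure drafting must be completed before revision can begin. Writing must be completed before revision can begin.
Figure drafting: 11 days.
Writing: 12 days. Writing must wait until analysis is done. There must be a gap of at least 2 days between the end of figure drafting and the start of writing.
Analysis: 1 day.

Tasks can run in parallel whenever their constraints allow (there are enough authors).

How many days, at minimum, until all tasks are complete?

Nothing blocks figure drafting, so it runs from day 0 to day 11.
Nothing blocks analysis, so it runs from day 0 to day 1.
For writing: analysis (finishes day 1); figure drafting (finishes day 11, plus 2-day gap → day 13). Taking the maximum gives a start of day 13, and it finishes at 13 + 12 = day 25.
Revision needs all of figure drafting (finishes day 11); writing (finishes day 25). That puts its earliest start at day 25; it finishes at 25 + 2 = day 27.
Internal review needs all of writing (finishes day 25); analysis (finishes day 1). That puts its earliest start at day 25; it finishes at 25 + 6 = day 31.
Submission cannot start until internal review (finishes day 31); revision (finishes day 27); analysis (finishes day 1). The controlling bound is day 31, so submission finishes at 31 + 10 = day 41.
All tasks are finished once the last one completes. Finish times: Analysis at 1, Figure drafting at 11, Writing at 25, Internal review at 31, Revision at 27, Submission at 41. The latest is day 41.

41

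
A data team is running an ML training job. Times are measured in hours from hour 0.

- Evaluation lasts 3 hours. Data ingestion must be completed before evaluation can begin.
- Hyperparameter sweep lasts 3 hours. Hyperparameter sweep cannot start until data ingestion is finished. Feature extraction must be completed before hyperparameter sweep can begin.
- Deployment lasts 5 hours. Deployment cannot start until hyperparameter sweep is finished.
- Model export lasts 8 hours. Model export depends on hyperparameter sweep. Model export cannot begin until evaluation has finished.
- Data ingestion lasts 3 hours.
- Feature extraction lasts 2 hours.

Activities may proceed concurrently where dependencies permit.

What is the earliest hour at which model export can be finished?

14

Nothing blocks feature extraction, so it runs from hour 0 to hour 2.
Data ingestion can start immediately at hour 0; it finishes at hour 3.
Evaluation waits on data ingestion (finishes hour 3), so it starts at hour 3 and finishes at 3 + 3 = hour 6.
Hyperparameter sweep has to wait for data ingestion (finishes hour 3); feature extraction (finishes hour 2). The latest of these is hour 3, so hyperparameter sweep runs hour 3 to 3 + 3 = hour 6.
Model export has to wait for hyperparameter sweep (finishes hour 6); evaluation (finishes hour 6). The latest of these is hour 6, so model export runs hour 6 to 6 + 8 = hour 14.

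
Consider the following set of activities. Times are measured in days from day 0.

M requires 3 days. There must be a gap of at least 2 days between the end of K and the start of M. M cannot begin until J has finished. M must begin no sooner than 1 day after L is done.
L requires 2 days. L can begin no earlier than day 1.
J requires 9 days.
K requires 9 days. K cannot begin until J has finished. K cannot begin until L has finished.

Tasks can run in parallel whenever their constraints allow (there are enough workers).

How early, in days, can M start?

20

After its own release at day 1, L can start at day 1 and finishes at day 3.
Nothing blocks J, so it runs from day 0 to day 9.
K needs all of J (finishes day 9); L (finishes day 3). That puts its earliest start at day 9; it finishes at 9 + 9 = day 18.
M waits on K (finishes day 18, plus 2-day gap → day 20); J (finishes day 9); L (finishes day 3, plus 1-day gap → day 4). The latest of these is day 20, which is the earliest M can start.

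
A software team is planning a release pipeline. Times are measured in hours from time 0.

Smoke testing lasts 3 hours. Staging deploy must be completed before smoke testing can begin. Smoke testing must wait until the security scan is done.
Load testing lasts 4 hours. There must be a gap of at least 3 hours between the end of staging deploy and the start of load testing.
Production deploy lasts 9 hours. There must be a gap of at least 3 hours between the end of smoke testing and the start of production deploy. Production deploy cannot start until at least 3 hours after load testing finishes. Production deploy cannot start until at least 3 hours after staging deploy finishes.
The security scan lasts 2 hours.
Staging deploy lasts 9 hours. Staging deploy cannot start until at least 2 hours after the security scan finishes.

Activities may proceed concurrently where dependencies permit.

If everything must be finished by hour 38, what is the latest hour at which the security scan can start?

6

Production deploy must finish by hour 38; it takes 9 hours, so it must start by 38 − 9 = hour 29.
Smoke testing has to be done before production deploy (must start by hour 29, minus 3-hour gap → hour 26). That means finishing by hour 26, i.e. starting by 26 − 3 = hour 23.
Since production deploy (must start by hour 29, minus 3-hour gap → hour 26) depends on it, load testing must finish by hour 26. Backing off its 4-hour duration gives a latest start of hour 22.
Staging deploy feeds smoke testing (must start by hour 23); load testing (must start by hour 22, minus 3-hour gap → hour 19); production deploy (must start by hour 29, minus 3-hour gap → hour 26). Taking the minimum, staging deploy must finish by hour 19 and start by 19 − 9 = hour 10.
The security scan has several dependents: staging deploy (must start by hour 10, minus 2-hour gap → hour 8); smoke testing (must start by hour 23). The earliest of those limits is hour 8, so the security scan must start by 8 − 2 = hour 6.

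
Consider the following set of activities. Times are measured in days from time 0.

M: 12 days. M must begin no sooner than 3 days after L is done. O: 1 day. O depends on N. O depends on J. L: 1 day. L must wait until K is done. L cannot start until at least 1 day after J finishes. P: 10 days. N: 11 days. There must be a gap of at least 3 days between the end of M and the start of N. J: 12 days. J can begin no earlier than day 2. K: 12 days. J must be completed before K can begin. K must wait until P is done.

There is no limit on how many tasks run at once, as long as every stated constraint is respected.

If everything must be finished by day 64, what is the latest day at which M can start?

O has no dependents, so it just needs to finish by day 64. Starting by 64 − 1 = day 63 achieves that.
Since O (must start by day 63) depends on it, N must finish by day 63. Backing off its 11-day duration gives a latest start of day 52.
M has to be done before N (must start by day 52, minus 3-day gap → day 49). That means finishing by day 49, i.e. starting by 49 − 12 = day 37.

37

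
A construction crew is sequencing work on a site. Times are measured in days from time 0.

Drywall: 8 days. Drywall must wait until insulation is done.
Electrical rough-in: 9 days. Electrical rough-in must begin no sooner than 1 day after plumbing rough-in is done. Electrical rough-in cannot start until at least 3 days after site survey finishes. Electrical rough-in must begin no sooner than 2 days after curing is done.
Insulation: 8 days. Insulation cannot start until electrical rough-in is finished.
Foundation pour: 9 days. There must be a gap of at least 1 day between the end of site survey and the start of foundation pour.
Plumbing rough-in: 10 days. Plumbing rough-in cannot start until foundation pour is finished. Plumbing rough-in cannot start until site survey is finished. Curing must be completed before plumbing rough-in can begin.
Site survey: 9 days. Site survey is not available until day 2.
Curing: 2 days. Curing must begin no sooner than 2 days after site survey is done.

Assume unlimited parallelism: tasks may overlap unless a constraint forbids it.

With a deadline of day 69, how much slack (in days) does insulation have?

12

Site survey waits on its own release at day 2, so it starts at day 2 and finishes at 2 + 9 = day 11.
After site survey (finishes day 11, plus 2-day gap → day 13), curing can start at day 13 and finishes at day 15.
Foundation pour cannot begin until site survey (finishes day 11, plus 1-day gap → day 12). It runs from day 12 to 12 + 9 = day 21.
Plumbing rough-in has to wait for foundation pour (finishes day 21); site survey (finishes day 11); curing (finishes day 15). The latest of these is day 21, so plumbing rough-in runs day 21 to 21 + 10 = day 31.
Electrical rough-in cannot start until plumbing rough-in (finishes day 31, plus 1-day gap → day 32); site survey (finishes day 11, plus 3-day gap → day 14); curing (finishes day 15, plus 2-day gap → day 17). The controlling bound is day 32, so electrical rough-in finishes at 32 + 9 = day 41.
After electrical rough-in (finishes day 41), insulation can start at day 41 and finishes at day 49.

Working backward from the deadline:
Drywall has no dependents, so it just needs to finish by day 69. Starting by 69 − 8 = day 61 achieves that.
Since drywall (must start by day 61) depends on it, insulation must finish by day 61. Backing off its 8-day duration gives a latest start of day 53.
So insulation can start as early as day 41 and as late as day 53, giving 53 − 41 = 12 days of slack.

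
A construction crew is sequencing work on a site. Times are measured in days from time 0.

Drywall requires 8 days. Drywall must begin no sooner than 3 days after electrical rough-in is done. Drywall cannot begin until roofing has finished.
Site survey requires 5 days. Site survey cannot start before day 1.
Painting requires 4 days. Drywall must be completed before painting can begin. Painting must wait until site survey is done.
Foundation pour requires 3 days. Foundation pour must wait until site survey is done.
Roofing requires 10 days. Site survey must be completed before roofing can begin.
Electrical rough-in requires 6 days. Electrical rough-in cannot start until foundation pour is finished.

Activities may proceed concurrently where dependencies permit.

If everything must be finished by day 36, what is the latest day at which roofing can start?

Nothing follows painting; the deadline of day 36 is its only limit. It must start by 36 − 4 = day 32.
Drywall feeds into painting (must start by day 32); so drywall must finish by day 32 and therefore start by day 24.
Roofing must finish before drywall (must start by day 24). With a 10-day duration, roofing must start by 24 − 10 = day 14.

14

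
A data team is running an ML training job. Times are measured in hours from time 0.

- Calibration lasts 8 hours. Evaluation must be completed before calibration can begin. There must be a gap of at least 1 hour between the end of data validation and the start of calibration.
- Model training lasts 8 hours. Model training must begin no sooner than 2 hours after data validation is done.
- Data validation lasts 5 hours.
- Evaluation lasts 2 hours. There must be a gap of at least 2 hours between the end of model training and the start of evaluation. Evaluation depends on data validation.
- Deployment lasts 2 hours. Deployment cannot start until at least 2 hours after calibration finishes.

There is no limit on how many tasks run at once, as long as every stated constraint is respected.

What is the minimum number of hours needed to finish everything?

31

Nothing blocks data validation, so it runs from hour 0 to hour 5.
Model training waits on data validation (finishes hour 5, plus 2-hour gap → hour 7), so it starts at hour 7 and finishes at 7 + 8 = hour 15.
Evaluation needs all of model training (finishes hour 15, plus 2-hour gap → hour 17); data validation (finishes hour 5). That puts its earliest start at hour 17; it finishes at 17 + 2 = hour 19.
For calibration: evaluation (finishes hour 19); data validation (finishes hour 5, plus 1-hour gap → hour 6). Taking the maximum gives a start of hour 19, and it finishes at 19 + 8 = hour 27.
After calibration (finishes hour 27, plus 2-hour gap → hour 29), deployment can start at hour 29 and finishes at hour 31.
All tasks are finished once the last one completes. Finish times: Data validation at 5, Model training at 15, Evaluation at 19, Calibration at 27, Deployment at 31. The latest is hour 31.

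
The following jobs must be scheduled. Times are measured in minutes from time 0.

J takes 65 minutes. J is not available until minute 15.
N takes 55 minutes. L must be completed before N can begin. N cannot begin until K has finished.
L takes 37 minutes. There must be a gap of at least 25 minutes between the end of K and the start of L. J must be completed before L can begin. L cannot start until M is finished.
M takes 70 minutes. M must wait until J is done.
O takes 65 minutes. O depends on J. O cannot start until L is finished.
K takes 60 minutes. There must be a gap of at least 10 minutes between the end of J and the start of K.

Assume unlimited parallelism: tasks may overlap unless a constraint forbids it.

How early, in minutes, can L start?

175

J waits on its own release at minute 15, so it starts at minute 15 and finishes at 15 + 65 = minute 80.
After J (finishes minute 80), M can start at minute 80 and finishes at minute 150.
K cannot begin until J (finishes minute 80, plus 10-minute gap → minute 90). It runs from minute 90 to 90 + 60 = minute 150.
L waits on K (finishes minute 150, plus 25-minute gap → minute 175); J (finishes minute 80); M (finishes minute 150). The latest of these is minute 175, which is the earliest L can start.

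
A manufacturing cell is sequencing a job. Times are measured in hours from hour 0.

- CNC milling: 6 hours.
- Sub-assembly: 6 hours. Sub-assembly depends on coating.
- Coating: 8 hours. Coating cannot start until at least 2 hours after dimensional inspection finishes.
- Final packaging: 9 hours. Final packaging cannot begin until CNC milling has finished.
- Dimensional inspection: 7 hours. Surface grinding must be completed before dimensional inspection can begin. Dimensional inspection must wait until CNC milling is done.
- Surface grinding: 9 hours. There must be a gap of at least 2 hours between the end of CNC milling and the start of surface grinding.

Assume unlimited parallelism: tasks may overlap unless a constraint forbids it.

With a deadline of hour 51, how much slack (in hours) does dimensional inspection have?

11

CNC milling has no prerequisites, so it starts at hour 0 and finishes at hour 6.
Surface grinding cannot begin until CNC milling (finishes hour 6, plus 2-hour gap → hour 8). It runs from hour 8 to 8 + 9 = hour 17.
For dimensional inspection: surface grinding (finishes hour 17); CNC milling (finishes hour 6). Taking the maximum gives a start of hour 17, and it finishes at 17 + 7 = hour 24.

Working backward from the deadline:
Sub-assembly has no dependents, so it just needs to finish by hour 51. Starting by 51 − 6 = hour 45 achieves that.
Coating must finish before sub-assembly (must start by hour 45). With an 8-hour duration, coating must start by 45 − 8 = hour 37.
Dimensional inspection feeds into coating (must start by hour 37, minus 2-hour gap → hour 35); so dimensional inspection must finish by hour 35 and therefore start by hour 28.
So dimensional inspection can start as early as hour 17 and as late as hour 28, giving 28 − 17 = 11 hours of slack.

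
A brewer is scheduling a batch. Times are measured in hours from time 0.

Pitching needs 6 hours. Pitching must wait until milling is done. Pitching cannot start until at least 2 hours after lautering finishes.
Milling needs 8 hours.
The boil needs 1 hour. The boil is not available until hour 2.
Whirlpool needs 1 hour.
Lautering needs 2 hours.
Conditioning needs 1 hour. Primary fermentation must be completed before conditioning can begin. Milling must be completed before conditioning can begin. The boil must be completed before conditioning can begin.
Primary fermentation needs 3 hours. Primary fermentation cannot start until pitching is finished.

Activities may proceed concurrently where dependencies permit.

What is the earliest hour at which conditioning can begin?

17

After its own release at hour 2, the boil can start at hour 2 and finishes at hour 3.
Lautering can start immediately at hour 0; it finishes at hour 2.
Milling has no prerequisites, so it starts at hour 0 and finishes at hour 8.
Pitching needs all of milling (finishes hour 8); lautering (finishes hour 2, plus 2-hour gap → hour 4). That puts its earliest start at hour 8; it finishes at 8 + 6 = hour 14.
Primary fermentation cannot begin until pitching (finishes hour 14). It runs from hour 14 to 14 + 3 = hour 17.
Conditioning waits on primary fermentation (finishes hour 17); milling (finishes hour 8); the boil (finishes hour 3). The latest of these is hour 17, which is the earliest conditioning can start.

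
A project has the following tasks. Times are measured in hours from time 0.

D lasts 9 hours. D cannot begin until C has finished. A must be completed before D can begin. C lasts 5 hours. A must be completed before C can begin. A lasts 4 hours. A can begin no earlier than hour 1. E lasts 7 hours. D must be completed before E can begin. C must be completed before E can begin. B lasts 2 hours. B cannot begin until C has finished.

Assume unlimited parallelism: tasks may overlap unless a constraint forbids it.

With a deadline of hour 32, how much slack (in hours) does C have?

6

A waits on its own release at hour 1, so it starts at hour 1 and finishes at 1 + 4 = hour 5.
C waits on A (finishes hour 5), so it starts at hour 5 and finishes at 5 + 5 = hour 10.

Working backward from the deadline:
B must finish by hour 32; it takes 2 hours, so it must start by 32 − 2 = hour 30.
E has no dependents, so it just needs to finish by hour 32. Starting by 32 − 7 = hour 25 achieves that.
D must finish before E (must start by hour 25). With a 9-hour duration, D must start by 25 − 9 = hour 16.
C must finish in time for B (must start by hour 30); D (must start by hour 16); E (must start by hour 25). The tightest is hour 16, so C must start by 16 − 5 = hour 11.
So C can start as early as hour 5 and as late as hour 11, giving 11 − 5 = 6 hours of slack.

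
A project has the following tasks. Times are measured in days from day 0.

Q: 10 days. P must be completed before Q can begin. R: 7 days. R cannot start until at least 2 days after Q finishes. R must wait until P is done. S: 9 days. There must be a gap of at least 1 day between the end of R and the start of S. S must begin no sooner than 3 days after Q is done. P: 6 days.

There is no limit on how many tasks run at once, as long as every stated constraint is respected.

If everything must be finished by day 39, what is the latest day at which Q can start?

S must finish by day 39; it takes 9 days, so it must start by 39 − 9 = day 30.
R has to be done before S (must start by day 30, minus 1-day gap → day 29). That means finishing by day 29, i.e. starting by 29 − 7 = day 22.
Q has several dependents: R (must start by day 22, minus 2-day gap → day 20); S (must start by day 30, minus 3-day gap → day 27). The earliest of those limits is day 20, so Q must start by 20 − 10 = day 10.

10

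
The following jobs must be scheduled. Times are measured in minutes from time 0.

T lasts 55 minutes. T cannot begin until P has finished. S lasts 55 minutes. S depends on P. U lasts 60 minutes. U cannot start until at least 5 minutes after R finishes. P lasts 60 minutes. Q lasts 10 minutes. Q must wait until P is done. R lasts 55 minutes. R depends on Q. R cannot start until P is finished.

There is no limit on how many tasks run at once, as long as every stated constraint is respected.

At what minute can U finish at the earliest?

P can start immediately at minute 0; it finishes at minute 60.
Q waits on P (finishes minute 60), so it starts at minute 60 and finishes at 60 + 10 = minute 70.
R needs all of Q (finishes minute 70); P (finishes minute 60). That puts its earliest start at minute 70; it finishes at 70 + 55 = minute 125.
U cannot begin until R (finishes minute 125, plus 5-minute gap → minute 130). It runs from minute 130 to 130 + 60 = minute 190.

190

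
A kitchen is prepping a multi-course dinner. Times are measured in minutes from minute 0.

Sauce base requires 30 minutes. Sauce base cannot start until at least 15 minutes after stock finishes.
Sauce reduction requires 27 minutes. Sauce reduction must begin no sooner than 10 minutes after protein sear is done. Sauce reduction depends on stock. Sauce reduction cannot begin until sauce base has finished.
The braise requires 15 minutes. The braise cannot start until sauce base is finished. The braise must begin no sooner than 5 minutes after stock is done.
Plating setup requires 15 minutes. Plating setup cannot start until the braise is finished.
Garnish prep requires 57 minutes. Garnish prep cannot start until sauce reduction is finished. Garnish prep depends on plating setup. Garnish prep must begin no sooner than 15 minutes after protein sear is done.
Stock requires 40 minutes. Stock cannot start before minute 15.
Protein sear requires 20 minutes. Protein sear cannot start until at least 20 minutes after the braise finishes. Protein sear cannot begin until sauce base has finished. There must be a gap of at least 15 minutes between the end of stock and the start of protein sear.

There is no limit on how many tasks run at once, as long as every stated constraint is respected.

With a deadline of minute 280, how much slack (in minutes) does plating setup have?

Stock cannot begin until its own release at minute 15. It runs from minute 15 to 15 + 40 = minute 55.
Sauce base waits on stock (finishes minute 55, plus 15-minute gap → minute 70), so it starts at minute 70 and finishes at 70 + 30 = minute 100.
The braise has to wait for sauce base (finishes minute 100); stock (finishes minute 55, plus 5-minute gap → minute 60). The latest of these is minute 100, so the braise runs minute 100 to 100 + 15 = minute 115.
Plating setup waits on the braise (finishes minute 115), so it starts at minute 115 and finishes at 115 + 15 = minute 130.

Working backward from the deadline:
Nothing follows garnish prep; the deadline of minute 280 is its only limit. It must start by 280 − 57 = minute 223.
Since garnish prep (must start by minute 223) depends on it, plating setup must finish by minute 223. Backing off its 15-minute duration gives a latest start of minute 208.
So plating setup can start as early as minute 115 and as late as minute 208, giving 208 − 115 = 93 minutes of slack.

93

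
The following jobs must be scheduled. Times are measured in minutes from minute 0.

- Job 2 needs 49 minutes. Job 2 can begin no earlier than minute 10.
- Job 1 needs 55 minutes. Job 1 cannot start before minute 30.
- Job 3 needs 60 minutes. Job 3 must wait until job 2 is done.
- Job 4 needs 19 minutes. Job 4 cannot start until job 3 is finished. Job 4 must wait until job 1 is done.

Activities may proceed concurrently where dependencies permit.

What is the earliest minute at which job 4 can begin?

After its own release at minute 10, job 2 can start at minute 10 and finishes at minute 59.
Job 3 cannot begin until job 2 (finishes minute 59). It runs from minute 59 to 59 + 60 = minute 119.
Job 1 cannot begin until its own release at minute 30. It runs from minute 30 to 30 + 55 = minute 85.
Job 4 waits on job 3 (finishes minute 119); job 1 (finishes minute 85). The latest of these is minute 119, which is the earliest job 4 can start.

119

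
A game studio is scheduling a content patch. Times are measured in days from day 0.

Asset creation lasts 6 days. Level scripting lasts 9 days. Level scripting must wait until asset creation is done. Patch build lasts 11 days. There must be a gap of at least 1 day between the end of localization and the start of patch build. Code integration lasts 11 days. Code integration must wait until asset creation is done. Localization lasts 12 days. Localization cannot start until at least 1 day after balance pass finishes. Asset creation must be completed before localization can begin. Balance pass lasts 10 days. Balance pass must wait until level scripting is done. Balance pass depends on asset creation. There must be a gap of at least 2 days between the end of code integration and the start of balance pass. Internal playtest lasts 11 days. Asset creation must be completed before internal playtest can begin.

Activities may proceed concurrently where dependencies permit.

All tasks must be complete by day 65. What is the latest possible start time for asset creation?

11

Patch build must finish by day 65; it takes 11 days, so it must start by 65 − 11 = day 54.
Localization has to be done before patch build (must start by day 54, minus 1-day gap → day 53). That means finishing by day 53, i.e. starting by 53 − 12 = day 41.
Since localization (must start by day 41, minus 1-day gap → day 40) depends on it, balance pass must finish by day 40. Backing off its 10-day duration gives a latest start of day 30.
Level scripting has to be done before balance pass (must start by day 30). That means finishing by day 30, i.e. starting by 30 − 9 = day 21.
Code integration must finish before balance pass (must start by day 30, minus 2-day gap → day 28). With an 11-day duration, code integration must start by 28 − 11 = day 17.
Nothing follows internal playtest; the deadline of day 65 is its only limit. It must start by 65 − 11 = day 54.
Asset creation has several dependents: level scripting (must start by day 21); code integration (must start by day 17); internal playtest (must start by day 54); balance pass (must start by day 30); localization (must start by day 41). The earliest of those limits is day 17, so asset creation must start by 17 − 6 = day 11.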